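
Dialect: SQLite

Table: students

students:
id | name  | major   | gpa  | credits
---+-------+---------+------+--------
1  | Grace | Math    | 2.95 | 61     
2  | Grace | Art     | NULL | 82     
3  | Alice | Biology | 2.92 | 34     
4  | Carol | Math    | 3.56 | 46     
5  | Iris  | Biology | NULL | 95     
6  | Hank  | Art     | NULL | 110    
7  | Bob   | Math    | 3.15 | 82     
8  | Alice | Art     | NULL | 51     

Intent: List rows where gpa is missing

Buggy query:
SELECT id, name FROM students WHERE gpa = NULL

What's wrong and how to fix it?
Bug: '= NULL' is always unknown in SQL three-valued logic, so no rows match

Fix: Replace '= NULL' with 'IS NULL'

Corrected query:
SELECT id, name FROM students WHERE gpa IS NULL

Result:
id | name 
---+------
2  | Grace
5  | Iris 
6  | Hank 
8  | Alice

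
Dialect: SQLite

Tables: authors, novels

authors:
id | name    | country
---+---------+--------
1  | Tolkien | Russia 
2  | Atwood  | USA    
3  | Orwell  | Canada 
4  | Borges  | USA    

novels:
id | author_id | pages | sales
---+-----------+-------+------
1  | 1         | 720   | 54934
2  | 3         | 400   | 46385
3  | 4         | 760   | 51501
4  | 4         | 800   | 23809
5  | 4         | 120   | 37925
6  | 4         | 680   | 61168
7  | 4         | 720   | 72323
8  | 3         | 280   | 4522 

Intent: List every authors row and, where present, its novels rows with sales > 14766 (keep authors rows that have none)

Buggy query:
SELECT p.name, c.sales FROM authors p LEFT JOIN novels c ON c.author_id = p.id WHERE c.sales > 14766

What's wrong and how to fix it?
Bug: A WHERE condition on the right-hand table after LEFT JOIN drops unmatched parents

Fix: Move the right-table condition into the ON clause so unmatched parents are kept

Corrected query:
SELECT p.name, c.sales FROM authors p LEFT JOIN novels c ON c.author_id = p.id AND c.sales > 14766

Result:
name    | sales
--------+------
Tolkien | 54934
Atwood  | NULL 
Orwell  | 46385
Borges  | 23809
Borges  | 37925
Borges  | 51501
Borges  | 61168
Borges  | 72323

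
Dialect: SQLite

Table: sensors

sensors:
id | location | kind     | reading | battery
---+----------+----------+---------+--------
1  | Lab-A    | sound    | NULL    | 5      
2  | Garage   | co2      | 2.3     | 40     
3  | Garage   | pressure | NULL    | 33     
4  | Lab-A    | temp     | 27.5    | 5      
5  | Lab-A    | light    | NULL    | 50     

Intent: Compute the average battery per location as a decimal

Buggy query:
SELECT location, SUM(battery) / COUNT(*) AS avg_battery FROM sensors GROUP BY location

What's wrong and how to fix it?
Bug: Both operands are integers, so '/' performs integer division and truncates

Fix: Multiply by 1.0 (or CAST to REAL) to force floating-point division

Corrected query:
SELECT location, SUM(battery) * 1.0 / COUNT(*) AS avg_battery FROM sensors GROUP BY location

Result:
location | avg_battery
---------+------------
Garage   | 36.5       
Lab-A    | 20         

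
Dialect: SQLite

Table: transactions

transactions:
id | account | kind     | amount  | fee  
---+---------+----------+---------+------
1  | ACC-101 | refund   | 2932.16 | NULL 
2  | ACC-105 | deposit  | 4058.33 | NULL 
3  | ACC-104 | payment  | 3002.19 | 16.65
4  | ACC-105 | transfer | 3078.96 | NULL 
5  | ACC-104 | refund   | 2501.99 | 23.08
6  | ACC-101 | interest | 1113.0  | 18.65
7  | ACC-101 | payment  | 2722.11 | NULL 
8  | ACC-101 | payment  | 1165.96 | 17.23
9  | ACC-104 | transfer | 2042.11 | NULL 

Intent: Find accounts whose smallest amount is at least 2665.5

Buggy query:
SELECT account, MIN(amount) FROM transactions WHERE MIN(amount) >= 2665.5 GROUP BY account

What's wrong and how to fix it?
Bug: MIN() in WHERE is a misuse of aggregate

Fix: Use HAVING for the per-group MIN condition

Corrected query:
SELECT account, MIN(amount) FROM transactions GROUP BY account HAVING MIN(amount) >= 2665.5

Result:
account | MIN(amount)
--------+------------
ACC-105 | 3078.96    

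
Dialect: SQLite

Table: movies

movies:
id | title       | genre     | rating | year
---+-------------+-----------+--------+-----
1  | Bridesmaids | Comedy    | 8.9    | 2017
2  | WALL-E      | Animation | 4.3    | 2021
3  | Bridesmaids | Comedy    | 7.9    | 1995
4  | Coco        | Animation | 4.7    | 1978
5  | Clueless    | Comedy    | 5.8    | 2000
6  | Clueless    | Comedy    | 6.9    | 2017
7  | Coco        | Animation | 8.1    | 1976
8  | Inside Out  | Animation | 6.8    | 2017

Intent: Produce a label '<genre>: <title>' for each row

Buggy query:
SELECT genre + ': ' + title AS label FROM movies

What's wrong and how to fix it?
Bug: SQLite uses || for string concatenation; + coerces text to numbers (yielding 0)

Fix: Replace + with || to concatenate text

Corrected query:
SELECT genre || ': ' || title AS label FROM movies

Result:
label                
---------------------
Comedy: Bridesmaids  
Animation: WALL-E    
Comedy: Bridesmaids  
Animation: Coco      
Comedy: Clueless     
Comedy: Clueless     
Animation: Coco      
Animation: Inside Out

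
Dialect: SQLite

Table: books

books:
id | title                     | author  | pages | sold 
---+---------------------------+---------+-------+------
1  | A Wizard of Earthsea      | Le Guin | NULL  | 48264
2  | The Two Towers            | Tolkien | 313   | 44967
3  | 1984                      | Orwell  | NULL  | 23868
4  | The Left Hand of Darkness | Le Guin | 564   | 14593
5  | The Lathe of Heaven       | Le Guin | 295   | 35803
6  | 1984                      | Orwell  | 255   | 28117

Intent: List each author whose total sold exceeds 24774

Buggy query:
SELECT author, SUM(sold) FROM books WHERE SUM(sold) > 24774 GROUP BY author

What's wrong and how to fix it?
Bug: Aggregate functions cannot appear in a WHERE clause

Fix: Move the aggregate condition to a HAVING clause

Corrected query:
SELECT author, SUM(sold) FROM books GROUP BY author HAVING SUM(sold) > 24774

Result:
author  | SUM(sold)
--------+----------
Le Guin | 98660    
Orwell  | 51985    
Tolkien | 44967    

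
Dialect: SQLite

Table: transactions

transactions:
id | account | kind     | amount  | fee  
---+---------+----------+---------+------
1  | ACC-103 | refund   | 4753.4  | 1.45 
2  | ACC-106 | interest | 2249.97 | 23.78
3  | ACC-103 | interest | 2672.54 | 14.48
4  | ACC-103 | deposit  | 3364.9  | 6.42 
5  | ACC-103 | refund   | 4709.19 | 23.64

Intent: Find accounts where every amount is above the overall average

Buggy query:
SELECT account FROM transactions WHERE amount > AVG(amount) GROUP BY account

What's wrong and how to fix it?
Bug: WHERE evaluates per row before aggregation, so AVG() is unavailable

Fix: Use a subquery for AVG and a HAVING MIN(...) filter so the condition holds for every row in the group

Corrected query:
SELECT account FROM transactions GROUP BY account HAVING MIN(amount) > (SELECT AVG(amount) FROM transactions)

Result:
(no rows)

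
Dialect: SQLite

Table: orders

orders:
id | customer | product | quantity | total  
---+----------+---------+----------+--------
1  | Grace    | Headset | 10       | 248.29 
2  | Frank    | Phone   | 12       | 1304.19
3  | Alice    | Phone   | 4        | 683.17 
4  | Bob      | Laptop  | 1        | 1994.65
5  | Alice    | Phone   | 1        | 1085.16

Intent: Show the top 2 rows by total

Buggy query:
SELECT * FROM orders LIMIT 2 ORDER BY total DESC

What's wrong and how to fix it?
Bug: ORDER BY cannot follow LIMIT; LIMIT is the final clause

Fix: Sort with ORDER BY, then apply LIMIT

Corrected query:
SELECT * FROM orders ORDER BY total DESC LIMIT 2

Result:
id | customer | product | quantity | total  
---+----------+---------+----------+--------
4  | Bob      | Laptop  | 1        | 1994.65
2  | Frank    | Phone   | 12       | 1304.19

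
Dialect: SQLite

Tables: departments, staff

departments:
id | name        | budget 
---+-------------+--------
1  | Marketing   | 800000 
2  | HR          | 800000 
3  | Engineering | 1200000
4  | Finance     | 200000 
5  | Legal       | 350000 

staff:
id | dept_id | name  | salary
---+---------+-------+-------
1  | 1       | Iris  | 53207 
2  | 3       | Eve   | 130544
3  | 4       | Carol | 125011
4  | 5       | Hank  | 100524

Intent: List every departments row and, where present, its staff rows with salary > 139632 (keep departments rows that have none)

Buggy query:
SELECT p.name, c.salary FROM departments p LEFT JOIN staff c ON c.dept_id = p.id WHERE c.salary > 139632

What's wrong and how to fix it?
Bug: Filtering c.salary in WHERE discards the NULL rows produced by LEFT JOIN, turning it into an inner join

Fix: Move the right-table condition into the ON clause so unmatched parents are kept

Corrected query:
SELECT p.name, c.salary FROM departments p LEFT JOIN staff c ON c.dept_id = p.id AND c.salary > 139632

Result:
name        | salary
------------+-------
Marketing   | NULL  
HR          | NULL  
Engineering | NULL  
Finance     | NULL  
Legal       | NULL  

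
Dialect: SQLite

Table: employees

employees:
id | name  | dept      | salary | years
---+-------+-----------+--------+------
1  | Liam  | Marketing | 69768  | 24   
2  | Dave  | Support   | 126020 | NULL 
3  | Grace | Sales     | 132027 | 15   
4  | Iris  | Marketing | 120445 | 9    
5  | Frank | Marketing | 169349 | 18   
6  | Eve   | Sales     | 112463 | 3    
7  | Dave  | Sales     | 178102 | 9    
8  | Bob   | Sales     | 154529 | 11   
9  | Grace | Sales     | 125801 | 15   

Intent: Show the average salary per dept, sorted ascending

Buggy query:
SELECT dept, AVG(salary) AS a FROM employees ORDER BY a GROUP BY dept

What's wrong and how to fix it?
Bug: ORDER BY appears before GROUP BY; SQL clause order requires GROUP BY first

Fix: Move ORDER BY to the end, after GROUP BY

Corrected query:
SELECT dept, AVG(salary) AS a FROM employees GROUP BY dept ORDER BY a

Result:
dept      | a       
----------+---------
Marketing | 119854  
Support   | 126020  
Sales     | 140584.4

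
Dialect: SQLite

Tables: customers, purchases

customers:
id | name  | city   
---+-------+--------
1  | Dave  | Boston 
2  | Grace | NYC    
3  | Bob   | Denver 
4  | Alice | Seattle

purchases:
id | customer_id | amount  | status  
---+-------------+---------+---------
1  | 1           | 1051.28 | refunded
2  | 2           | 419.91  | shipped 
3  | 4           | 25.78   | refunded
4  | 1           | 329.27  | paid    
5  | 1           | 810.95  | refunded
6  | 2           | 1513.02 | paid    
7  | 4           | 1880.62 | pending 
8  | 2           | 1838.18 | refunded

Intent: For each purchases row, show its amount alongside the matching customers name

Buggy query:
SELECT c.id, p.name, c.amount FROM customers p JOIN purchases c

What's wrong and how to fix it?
Bug: JOIN with no ON clause produces a cartesian product; every purchases row pairs with every customers row

Fix: Add ON c.customer_id = p.id to the JOIN

Corrected query:
SELECT c.id, p.name, c.amount FROM customers p JOIN purchases c ON c.customer_id = p.id

Result:
id | name  | amount 
---+-------+--------
1  | Dave  | 1051.28
2  | Grace | 419.91 
3  | Alice | 25.78  
4  | Dave  | 329.27 
5  | Dave  | 810.95 
6  | Grace | 1513.02
7  | Alice | 1880.62
8  | Grace | 1838.18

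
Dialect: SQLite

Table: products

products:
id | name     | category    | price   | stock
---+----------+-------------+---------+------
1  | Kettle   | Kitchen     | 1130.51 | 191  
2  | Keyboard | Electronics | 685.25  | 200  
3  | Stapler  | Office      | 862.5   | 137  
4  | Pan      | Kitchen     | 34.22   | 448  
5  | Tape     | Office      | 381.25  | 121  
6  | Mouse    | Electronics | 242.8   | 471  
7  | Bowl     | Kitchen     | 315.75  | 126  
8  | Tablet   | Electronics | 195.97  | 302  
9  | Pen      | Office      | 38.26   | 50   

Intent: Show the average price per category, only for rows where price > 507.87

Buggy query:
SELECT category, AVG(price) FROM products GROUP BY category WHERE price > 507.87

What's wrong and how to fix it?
Bug: Row-level WHERE must come before GROUP BY in the clause order

Fix: Move the WHERE clause before GROUP BY

Corrected query:
SELECT category, AVG(price) FROM products WHERE price > 507.87 GROUP BY category

Result:
category    | AVG(price)
------------+-----------
Electronics | 685.25    
Kitchen     | 1130.51   
Office      | 862.5     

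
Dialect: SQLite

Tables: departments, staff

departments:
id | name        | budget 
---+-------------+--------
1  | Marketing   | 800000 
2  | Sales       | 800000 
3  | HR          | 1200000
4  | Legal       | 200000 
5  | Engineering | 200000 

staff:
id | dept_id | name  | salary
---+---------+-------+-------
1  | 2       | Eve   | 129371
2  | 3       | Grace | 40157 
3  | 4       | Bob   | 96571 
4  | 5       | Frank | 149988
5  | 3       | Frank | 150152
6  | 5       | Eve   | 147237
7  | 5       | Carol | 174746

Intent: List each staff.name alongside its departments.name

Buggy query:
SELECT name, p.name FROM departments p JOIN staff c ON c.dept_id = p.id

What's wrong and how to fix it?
Bug: 'name' exists in both joined tables, so the database can't tell which one is meant

Fix: Prefix ambiguous columns with the table alias

Corrected query:
SELECT c.name, p.name FROM departments p JOIN staff c ON c.dept_id = p.id

Result:
name  | name       
------+------------
Eve   | Sales      
Grace | HR         
Bob   | Legal      
Frank | Engineering
Frank | HR         
Eve   | Engineering
Carol | Engineering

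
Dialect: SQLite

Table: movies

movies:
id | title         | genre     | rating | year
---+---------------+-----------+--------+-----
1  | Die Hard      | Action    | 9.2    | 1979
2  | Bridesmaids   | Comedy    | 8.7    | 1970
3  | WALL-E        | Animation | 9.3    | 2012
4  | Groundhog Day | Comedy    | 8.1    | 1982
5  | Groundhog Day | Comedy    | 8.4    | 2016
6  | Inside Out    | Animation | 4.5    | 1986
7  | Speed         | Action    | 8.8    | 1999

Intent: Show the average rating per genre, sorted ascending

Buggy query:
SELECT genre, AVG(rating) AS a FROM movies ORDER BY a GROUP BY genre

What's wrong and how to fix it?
Bug: GROUP BY must precede ORDER BY

Fix: Move ORDER BY to the end, after GROUP BY

Corrected query:
SELECT genre, AVG(rating) AS a FROM movies GROUP BY genre ORDER BY a

Result:
genre     | a  
----------+----
Animation | 6.9
Comedy    | 8.4
Action    | 9  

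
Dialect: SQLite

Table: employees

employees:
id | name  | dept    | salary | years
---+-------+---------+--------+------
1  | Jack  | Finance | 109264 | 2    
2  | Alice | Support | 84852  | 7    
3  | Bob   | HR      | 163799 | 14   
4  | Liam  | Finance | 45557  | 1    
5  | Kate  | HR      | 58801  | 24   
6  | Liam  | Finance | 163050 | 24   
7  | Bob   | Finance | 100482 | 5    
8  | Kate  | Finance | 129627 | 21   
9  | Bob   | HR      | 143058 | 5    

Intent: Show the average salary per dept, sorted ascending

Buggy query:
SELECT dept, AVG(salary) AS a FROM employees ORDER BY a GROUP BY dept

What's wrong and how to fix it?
Bug: GROUP BY must precede ORDER BY

Fix: Move ORDER BY to the end, after GROUP BY

Corrected query:
SELECT dept, AVG(salary) AS a FROM employees GROUP BY dept ORDER BY a

Result:
dept    | a     
--------+-------
Support | 84852 
Finance | 109596
HR      | 121886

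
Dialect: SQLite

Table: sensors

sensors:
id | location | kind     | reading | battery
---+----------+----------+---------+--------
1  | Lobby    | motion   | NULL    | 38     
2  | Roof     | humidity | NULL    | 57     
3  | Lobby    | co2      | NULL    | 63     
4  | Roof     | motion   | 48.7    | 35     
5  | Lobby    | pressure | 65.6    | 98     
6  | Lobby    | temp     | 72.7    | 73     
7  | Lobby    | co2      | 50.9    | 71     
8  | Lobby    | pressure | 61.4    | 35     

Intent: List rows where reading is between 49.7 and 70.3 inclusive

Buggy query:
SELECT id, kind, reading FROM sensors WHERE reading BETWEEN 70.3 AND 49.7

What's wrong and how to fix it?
Bug: The bounds are reversed; BETWEEN a AND b requires a <= b to match anything

Fix: Write BETWEEN 49.7 AND 70.3

Corrected query:
SELECT id, kind, reading FROM sensors WHERE reading BETWEEN 49.7 AND 70.3

Result:
id | kind     | reading
---+----------+--------
5  | pressure | 65.6   
7  | co2      | 50.9   
8  | pressure | 61.4   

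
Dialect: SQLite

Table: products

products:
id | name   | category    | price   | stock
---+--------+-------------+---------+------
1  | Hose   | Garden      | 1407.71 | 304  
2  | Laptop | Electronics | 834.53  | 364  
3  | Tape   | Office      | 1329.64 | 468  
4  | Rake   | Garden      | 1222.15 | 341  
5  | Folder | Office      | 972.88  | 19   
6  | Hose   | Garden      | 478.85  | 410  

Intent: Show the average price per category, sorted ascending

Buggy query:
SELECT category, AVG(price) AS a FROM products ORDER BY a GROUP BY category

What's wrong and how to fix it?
Bug: ORDER BY appears before GROUP BY; SQL clause order requires GROUP BY first

Fix: Move ORDER BY to the end, after GROUP BY

Corrected query:
SELECT category, AVG(price) AS a FROM products GROUP BY category ORDER BY a

Result:
category    | a          
------------+------------
Electronics | 834.53     
Garden      | 1036.236667
Office      | 1151.26    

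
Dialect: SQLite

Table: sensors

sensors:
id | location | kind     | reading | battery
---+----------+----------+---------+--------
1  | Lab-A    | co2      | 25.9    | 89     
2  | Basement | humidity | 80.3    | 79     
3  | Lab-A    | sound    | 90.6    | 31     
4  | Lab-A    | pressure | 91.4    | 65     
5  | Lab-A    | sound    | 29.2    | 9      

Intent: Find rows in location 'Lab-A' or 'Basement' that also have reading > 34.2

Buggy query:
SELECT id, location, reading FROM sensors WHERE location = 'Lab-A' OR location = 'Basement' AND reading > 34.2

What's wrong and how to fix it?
Bug: AND binds tighter than OR, so this parses as location = 'Lab-A' OR (location = 'Basement' AND reading > 34.2)

Fix: Add parentheses around the OR so the AND applies to both alternatives

Corrected query:
SELECT id, location, reading FROM sensors WHERE (location = 'Lab-A' OR location = 'Basement') AND reading > 34.2

Result:
id | location | reading
---+----------+--------
2  | Basement | 80.3   
3  | Lab-A    | 90.6   
4  | Lab-A    | 91.4   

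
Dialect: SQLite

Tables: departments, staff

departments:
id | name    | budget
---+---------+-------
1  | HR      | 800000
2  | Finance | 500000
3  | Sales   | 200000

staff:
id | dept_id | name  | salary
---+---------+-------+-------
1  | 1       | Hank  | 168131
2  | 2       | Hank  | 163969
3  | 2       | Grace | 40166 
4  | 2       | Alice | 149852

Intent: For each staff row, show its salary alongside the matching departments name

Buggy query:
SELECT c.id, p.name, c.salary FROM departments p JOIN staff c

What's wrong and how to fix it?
Bug: JOIN with no ON clause produces a cartesian product; every staff row pairs with every departments row

Fix: Add ON c.dept_id = p.id to the JOIN

Corrected query:
SELECT c.id, p.name, c.salary FROM departments p JOIN staff c ON c.dept_id = p.id

Result:
id | name    | salary
---+---------+-------
1  | HR      | 168131
2  | Finance | 163969
3  | Finance | 40166 
4  | Finance | 149852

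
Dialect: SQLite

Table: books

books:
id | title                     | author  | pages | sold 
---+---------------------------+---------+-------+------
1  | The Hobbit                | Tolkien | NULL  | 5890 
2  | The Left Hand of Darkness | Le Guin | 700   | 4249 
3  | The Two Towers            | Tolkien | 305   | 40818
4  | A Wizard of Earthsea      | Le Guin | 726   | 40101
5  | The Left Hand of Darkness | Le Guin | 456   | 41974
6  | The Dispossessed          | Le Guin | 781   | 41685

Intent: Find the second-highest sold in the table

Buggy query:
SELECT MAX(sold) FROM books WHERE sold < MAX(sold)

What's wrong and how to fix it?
Bug: The inner MAX is an aggregate inside WHERE, which is not allowed

Fix: Compute the overall MAX in a subquery, then take MAX of rows below it

Corrected query:
SELECT MAX(sold) FROM books WHERE sold < (SELECT MAX(sold) FROM books)

Result:
MAX(sold)
---------
41685    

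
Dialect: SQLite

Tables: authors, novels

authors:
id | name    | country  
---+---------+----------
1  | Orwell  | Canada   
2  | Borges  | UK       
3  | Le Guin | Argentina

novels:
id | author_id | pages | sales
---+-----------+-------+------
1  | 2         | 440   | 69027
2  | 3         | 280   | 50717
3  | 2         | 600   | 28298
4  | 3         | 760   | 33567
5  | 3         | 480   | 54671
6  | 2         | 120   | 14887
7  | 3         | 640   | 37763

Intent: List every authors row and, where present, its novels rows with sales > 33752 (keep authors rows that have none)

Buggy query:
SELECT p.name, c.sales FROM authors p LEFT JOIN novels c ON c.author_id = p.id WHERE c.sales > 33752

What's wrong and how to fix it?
Bug: Filtering c.sales in WHERE discards the NULL rows produced by LEFT JOIN, turning it into an inner join

Fix: Move the right-table condition into the ON clause so unmatched parents are kept

Corrected query:
SELECT p.name, c.sales FROM authors p LEFT JOIN novels c ON c.author_id = p.id AND c.sales > 33752

Result:
name    | sales
--------+------
Orwell  | NULL 
Borges  | 69027
Le Guin | 37763
Le Guin | 50717
Le Guin | 54671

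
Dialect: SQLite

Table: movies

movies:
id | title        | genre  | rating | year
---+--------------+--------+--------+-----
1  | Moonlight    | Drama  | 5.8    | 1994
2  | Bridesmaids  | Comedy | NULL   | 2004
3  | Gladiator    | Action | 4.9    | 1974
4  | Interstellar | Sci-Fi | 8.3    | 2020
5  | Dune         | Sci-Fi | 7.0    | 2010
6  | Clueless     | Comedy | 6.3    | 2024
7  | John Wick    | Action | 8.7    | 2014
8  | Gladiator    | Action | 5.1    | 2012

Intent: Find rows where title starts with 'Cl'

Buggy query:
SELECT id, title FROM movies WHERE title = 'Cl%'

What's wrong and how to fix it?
Bug: '=' compares the literal string including the % character; pattern matching needs LIKE

Fix: Use LIKE for wildcard pattern matching

Corrected query:
SELECT id, title FROM movies WHERE title LIKE 'Cl%'

Result:
id | title   
---+---------
6  | Clueless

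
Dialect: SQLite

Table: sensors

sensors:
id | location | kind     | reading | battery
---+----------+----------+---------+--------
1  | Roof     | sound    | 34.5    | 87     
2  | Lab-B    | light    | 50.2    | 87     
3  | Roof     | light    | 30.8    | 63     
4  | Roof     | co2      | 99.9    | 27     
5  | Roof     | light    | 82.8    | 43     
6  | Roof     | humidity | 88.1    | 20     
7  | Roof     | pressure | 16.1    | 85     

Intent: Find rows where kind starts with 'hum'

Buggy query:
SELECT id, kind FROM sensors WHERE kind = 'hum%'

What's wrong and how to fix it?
Bug: '=' compares the literal string including the % character; pattern matching needs LIKE

Fix: Use LIKE for wildcard pattern matching

Corrected query:
SELECT id, kind FROM sensors WHERE kind LIKE 'hum%'

Result:
id | kind    
---+---------
6  | humidity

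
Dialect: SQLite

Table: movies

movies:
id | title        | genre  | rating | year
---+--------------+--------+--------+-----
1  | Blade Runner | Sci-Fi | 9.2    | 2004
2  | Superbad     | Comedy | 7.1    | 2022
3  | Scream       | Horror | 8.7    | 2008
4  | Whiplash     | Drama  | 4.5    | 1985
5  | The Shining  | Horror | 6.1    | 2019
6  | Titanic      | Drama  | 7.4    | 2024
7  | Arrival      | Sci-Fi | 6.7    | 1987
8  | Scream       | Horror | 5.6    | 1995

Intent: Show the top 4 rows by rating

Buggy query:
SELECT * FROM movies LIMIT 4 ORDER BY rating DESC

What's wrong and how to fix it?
Bug: LIMIT must come after ORDER BY

Fix: Sort with ORDER BY, then apply LIMIT

Corrected query:
SELECT * FROM movies ORDER BY rating DESC LIMIT 4

Result:
id | title        | genre  | rating | year
---+--------------+--------+--------+-----
1  | Blade Runner | Sci-Fi | 9.2    | 2004
3  | Scream       | Horror | 8.7    | 2008
6  | Titanic      | Drama  | 7.4    | 2024
2  | Superbad     | Comedy | 7.1    | 2022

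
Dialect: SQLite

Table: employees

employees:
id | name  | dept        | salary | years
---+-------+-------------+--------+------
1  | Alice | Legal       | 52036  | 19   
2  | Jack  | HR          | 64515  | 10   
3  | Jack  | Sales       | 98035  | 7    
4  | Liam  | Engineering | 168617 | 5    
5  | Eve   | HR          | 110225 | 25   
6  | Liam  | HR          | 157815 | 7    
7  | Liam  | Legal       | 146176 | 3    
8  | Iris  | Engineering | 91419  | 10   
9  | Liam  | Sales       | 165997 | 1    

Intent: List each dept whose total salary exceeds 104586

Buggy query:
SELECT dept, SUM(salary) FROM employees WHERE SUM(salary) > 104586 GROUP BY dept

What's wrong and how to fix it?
Bug: Aggregate functions cannot appear in a WHERE clause

Fix: Use HAVING (which filters groups after aggregation) instead of WHERE

Corrected query:
SELECT dept, SUM(salary) FROM employees GROUP BY dept HAVING SUM(salary) > 104586

Result:
dept        | SUM(salary)
------------+------------
Engineering | 260036     
HR          | 332555     
Legal       | 198212     
Sales       | 264032     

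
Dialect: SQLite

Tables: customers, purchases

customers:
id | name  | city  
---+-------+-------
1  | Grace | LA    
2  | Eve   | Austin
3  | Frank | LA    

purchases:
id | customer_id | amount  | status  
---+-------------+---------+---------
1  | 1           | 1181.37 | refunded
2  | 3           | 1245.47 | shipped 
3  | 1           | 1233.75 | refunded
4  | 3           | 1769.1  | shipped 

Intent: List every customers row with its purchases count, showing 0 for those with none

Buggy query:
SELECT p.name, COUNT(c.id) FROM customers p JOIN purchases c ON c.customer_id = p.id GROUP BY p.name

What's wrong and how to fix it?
Bug: INNER JOIN drops customers rows that have no matching purchases rows

Fix: Use LEFT JOIN so parents without children still appear (COUNT(c.id) gives 0)

Corrected query:
SELECT p.name, COUNT(c.id) FROM customers p LEFT JOIN purchases c ON c.customer_id = p.id GROUP BY p.name

Result:
name  | COUNT(c.id)
------+------------
Eve   | 0          
Frank | 2          
Grace | 2          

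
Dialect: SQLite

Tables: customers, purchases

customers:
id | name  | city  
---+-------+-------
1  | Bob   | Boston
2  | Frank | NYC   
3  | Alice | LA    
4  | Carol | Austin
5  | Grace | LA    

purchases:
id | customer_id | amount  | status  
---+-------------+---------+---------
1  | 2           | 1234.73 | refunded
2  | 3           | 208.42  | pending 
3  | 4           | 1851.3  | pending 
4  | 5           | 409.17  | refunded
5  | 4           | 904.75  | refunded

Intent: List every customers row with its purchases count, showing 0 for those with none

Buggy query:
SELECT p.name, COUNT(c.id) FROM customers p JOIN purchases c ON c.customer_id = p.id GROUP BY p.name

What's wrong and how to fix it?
Bug: An inner join excludes parents with zero children

Fix: Switch to LEFT JOIN to retain unmatched parent rows

Corrected query:
SELECT p.name, COUNT(c.id) FROM customers p LEFT JOIN purchases c ON c.customer_id = p.id GROUP BY p.name

Result:
name  | COUNT(c.id)
------+------------
Alice | 1          
Bob   | 0          
Carol | 2          
Frank | 1          
Grace | 1          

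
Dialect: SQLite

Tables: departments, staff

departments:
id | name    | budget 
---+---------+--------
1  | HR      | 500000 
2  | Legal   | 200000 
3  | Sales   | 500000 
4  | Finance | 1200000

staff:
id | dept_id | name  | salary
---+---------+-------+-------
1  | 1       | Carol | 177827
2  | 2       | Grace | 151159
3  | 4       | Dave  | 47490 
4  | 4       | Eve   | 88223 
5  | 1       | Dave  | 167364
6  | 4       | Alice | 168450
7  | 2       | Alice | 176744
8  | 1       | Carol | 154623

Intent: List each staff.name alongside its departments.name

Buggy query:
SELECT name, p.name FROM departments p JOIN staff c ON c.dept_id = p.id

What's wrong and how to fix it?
Bug: 'name' exists in both joined tables, so the database can't tell which one is meant

Fix: Qualify the column with its table alias (c.name)

Corrected query:
SELECT c.name, p.name FROM departments p JOIN staff c ON c.dept_id = p.id

Result:
name  | name   
------+--------
Carol | HR     
Grace | Legal  
Dave  | Finance
Eve   | Finance
Dave  | HR     
Alice | Finance
Alice | Legal  
Carol | HR     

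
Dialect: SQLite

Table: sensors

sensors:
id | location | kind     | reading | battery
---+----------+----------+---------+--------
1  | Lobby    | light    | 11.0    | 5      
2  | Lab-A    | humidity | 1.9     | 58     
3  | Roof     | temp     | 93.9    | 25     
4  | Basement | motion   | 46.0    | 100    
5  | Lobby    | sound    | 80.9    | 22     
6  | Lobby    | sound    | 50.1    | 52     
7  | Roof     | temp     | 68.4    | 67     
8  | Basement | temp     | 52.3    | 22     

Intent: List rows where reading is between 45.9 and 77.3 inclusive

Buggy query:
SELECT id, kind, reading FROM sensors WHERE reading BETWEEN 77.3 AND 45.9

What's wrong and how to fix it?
Bug: The bounds are reversed; BETWEEN a AND b requires a <= b to match anything

Fix: Swap the bounds so the smaller value comes first

Corrected query:
SELECT id, kind, reading FROM sensors WHERE reading BETWEEN 45.9 AND 77.3

Result:
id | kind   | reading
---+--------+--------
4  | motion | 46     
6  | sound  | 50.1   
7  | temp   | 68.4   
8  | temp   | 52.3   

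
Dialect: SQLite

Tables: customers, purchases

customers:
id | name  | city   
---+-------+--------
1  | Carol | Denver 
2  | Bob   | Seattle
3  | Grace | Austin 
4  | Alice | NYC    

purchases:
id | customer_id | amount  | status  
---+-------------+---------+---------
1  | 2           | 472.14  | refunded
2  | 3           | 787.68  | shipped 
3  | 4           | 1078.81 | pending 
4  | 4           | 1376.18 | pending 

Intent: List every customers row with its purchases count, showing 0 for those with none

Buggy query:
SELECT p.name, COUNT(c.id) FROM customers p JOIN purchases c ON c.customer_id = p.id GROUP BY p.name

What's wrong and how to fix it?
Bug: An inner join excludes parents with zero children

Fix: Use LEFT JOIN so parents without children still appear (COUNT(c.id) gives 0)

Corrected query:
SELECT p.name, COUNT(c.id) FROM customers p LEFT JOIN purchases c ON c.customer_id = p.id GROUP BY p.name

Result:
name  | COUNT(c.id)
------+------------
Alice | 2          
Bob   | 1          
Carol | 0          
Grace | 1          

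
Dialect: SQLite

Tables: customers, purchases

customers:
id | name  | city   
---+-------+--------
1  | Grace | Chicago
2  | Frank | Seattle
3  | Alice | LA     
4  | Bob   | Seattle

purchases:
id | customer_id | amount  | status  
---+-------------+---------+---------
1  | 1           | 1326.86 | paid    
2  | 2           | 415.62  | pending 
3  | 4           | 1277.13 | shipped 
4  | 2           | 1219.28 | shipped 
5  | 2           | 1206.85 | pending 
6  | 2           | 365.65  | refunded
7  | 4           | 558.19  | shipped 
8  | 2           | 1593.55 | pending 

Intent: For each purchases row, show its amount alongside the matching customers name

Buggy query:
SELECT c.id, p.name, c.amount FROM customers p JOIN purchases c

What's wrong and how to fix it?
Bug: Missing join condition: each purchases row is matched to all customers rows instead of just its own

Fix: Specify the join condition linking the foreign key to the parent id

Corrected query:
SELECT c.id, p.name, c.amount FROM customers p JOIN purchases c ON c.customer_id = p.id

Result:
id | name  | amount 
---+-------+--------
1  | Grace | 1326.86
2  | Frank | 415.62 
3  | Bob   | 1277.13
4  | Frank | 1219.28
5  | Frank | 1206.85
6  | Frank | 365.65 
7  | Bob   | 558.19 
8  | Frank | 1593.55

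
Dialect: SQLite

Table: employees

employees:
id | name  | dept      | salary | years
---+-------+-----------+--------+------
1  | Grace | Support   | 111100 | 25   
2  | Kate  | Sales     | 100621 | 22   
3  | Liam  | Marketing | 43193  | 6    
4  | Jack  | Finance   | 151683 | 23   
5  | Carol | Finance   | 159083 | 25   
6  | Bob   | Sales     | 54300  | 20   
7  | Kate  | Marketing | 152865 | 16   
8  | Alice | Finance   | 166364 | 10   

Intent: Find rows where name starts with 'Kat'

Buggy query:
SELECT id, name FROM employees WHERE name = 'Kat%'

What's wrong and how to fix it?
Bug: Wildcards only work with LIKE; '=' treats '%' as a literal character

Fix: Use LIKE for wildcard pattern matching

Corrected query:
SELECT id, name FROM employees WHERE name LIKE 'Kat%'

Result:
id | name
---+-----
2  | Kate
7  | Kate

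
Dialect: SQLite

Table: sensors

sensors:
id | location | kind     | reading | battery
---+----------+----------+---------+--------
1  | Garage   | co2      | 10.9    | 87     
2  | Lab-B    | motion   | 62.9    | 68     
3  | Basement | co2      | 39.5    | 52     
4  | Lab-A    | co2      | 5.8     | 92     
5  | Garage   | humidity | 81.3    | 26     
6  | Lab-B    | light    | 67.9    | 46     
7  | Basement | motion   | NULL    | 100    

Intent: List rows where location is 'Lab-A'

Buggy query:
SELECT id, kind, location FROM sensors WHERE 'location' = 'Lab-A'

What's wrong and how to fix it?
Bug: Single quotes denote string literals in SQL; the column name is being compared as a constant string

Fix: Remove the quotes around the column name (or use double quotes for an identifier)

Corrected query:
SELECT id, kind, location FROM sensors WHERE location = 'Lab-A'

Result:
id | kind | location
---+------+---------
4  | co2  | Lab-A   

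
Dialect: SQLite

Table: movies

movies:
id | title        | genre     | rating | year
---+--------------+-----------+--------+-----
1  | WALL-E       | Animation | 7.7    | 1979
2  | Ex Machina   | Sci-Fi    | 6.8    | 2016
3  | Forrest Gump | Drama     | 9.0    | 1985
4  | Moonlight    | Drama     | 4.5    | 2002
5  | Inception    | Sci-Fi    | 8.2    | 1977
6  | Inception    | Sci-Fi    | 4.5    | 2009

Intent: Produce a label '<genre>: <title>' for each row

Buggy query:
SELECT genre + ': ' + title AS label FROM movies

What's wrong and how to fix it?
Bug: SQLite uses || for string concatenation; + coerces text to numbers (yielding 0)

Fix: Replace + with || to concatenate text

Corrected query:
SELECT genre || ': ' || title AS label FROM movies

Result:
label              
-------------------
Animation: WALL-E  
Sci-Fi: Ex Machina 
Drama: Forrest Gump
Drama: Moonlight   
Sci-Fi: Inception  
Sci-Fi: Inception  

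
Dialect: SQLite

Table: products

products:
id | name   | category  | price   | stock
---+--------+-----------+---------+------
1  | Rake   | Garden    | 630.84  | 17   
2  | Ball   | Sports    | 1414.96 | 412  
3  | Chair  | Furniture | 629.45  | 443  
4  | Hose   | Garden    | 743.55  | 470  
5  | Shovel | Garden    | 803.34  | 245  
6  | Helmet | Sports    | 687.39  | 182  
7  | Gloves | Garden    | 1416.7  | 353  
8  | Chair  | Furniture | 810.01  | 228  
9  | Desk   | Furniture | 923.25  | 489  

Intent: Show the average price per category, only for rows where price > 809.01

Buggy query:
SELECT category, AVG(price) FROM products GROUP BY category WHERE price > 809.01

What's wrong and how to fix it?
Bug: WHERE cannot follow GROUP BY

Fix: Place WHERE between FROM and GROUP BY

Corrected query:
SELECT category, AVG(price) FROM products WHERE price > 809.01 GROUP BY category

Result:
category  | AVG(price)
----------+-----------
Furniture | 866.63    
Garden    | 1416.7    
Sports    | 1414.96   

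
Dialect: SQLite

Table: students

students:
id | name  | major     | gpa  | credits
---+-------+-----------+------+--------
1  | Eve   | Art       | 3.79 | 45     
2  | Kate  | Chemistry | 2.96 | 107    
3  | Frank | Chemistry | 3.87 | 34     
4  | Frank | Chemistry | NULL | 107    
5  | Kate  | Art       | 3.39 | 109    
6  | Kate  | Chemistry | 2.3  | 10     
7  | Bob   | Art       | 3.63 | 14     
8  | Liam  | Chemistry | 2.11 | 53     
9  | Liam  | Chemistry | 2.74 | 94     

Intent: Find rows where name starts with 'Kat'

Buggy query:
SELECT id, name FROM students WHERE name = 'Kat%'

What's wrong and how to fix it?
Bug: '=' compares the literal string including the % character; pattern matching needs LIKE

Fix: Use LIKE for wildcard pattern matching

Corrected query:
SELECT id, name FROM students WHERE name LIKE 'Kat%'

Result:
id | name
---+-----
2  | Kate
5  | Kate
6  | Kate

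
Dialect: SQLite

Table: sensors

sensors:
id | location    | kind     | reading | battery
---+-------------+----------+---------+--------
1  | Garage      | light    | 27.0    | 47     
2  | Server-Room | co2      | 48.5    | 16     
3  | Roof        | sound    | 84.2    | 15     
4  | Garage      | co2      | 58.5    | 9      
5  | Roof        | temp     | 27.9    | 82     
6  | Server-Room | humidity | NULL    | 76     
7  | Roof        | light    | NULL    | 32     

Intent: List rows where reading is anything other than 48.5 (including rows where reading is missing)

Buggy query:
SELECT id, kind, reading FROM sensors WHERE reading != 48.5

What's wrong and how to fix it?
Bug: Inequality against NULL is unknown, not true; rows with NULL are dropped

Fix: Handle NULL separately with IS NULL alongside the inequality

Corrected query:
SELECT id, kind, reading FROM sensors WHERE reading != 48.5 OR reading IS NULL

Result:
id | kind     | reading
---+----------+--------
1  | light    | 27     
3  | sound    | 84.2   
4  | co2      | 58.5   
5  | temp     | 27.9   
6  | humidity | NULL   
7  | light    | NULL   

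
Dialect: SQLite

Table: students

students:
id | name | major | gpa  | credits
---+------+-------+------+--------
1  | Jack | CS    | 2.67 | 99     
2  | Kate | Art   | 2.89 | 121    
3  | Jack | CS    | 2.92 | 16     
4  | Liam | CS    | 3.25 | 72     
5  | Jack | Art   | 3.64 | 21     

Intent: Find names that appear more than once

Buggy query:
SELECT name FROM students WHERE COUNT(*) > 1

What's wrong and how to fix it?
Bug: COUNT(*) is an aggregate and cannot be used in WHERE

Fix: GROUP BY name, then filter groups with HAVING COUNT(*) > 1

Corrected query:
SELECT name FROM students GROUP BY name HAVING COUNT(*) > 1

Result:
name
----
Jack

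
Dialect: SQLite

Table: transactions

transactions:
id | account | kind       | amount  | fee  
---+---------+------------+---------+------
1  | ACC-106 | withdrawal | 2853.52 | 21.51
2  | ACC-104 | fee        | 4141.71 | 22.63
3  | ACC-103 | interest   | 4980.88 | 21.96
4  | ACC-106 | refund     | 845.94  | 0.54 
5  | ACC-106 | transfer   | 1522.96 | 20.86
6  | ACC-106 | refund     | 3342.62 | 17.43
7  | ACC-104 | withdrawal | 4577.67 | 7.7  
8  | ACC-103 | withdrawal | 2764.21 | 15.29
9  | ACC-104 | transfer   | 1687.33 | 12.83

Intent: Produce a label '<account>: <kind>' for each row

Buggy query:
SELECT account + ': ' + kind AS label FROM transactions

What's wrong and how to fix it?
Bug: '+' is numeric addition; on text columns SQLite converts them to 0 instead of concatenating

Fix: Replace + with || to concatenate text

Corrected query:
SELECT account || ': ' || kind AS label FROM transactions

Result:
label              
-------------------
ACC-106: withdrawal
ACC-104: fee       
ACC-103: interest  
ACC-106: refund    
ACC-106: transfer  
ACC-106: refund    
ACC-104: withdrawal
ACC-103: withdrawal
ACC-104: transfer  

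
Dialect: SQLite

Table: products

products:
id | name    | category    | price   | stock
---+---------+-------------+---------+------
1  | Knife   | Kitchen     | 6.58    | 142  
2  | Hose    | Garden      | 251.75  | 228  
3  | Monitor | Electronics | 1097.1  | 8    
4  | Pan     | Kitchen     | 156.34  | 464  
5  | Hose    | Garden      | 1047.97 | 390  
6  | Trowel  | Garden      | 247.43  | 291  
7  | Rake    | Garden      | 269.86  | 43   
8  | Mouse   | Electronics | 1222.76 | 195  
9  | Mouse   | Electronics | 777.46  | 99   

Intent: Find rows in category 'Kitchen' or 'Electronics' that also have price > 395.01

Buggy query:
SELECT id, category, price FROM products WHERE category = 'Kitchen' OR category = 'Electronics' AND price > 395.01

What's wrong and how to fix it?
Bug: Without parentheses, AND is evaluated before OR, so the price filter only applies to the 'Electronics' branch

Fix: Group the OR with parentheses (or use IN), then AND the threshold

Corrected query:
SELECT id, category, price FROM products WHERE (category = 'Kitchen' OR category = 'Electronics') AND price > 395.01

Result:
id | category    | price  
---+-------------+--------
3  | Electronics | 1097.1 
8  | Electronics | 1222.76
9  | Electronics | 777.46 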